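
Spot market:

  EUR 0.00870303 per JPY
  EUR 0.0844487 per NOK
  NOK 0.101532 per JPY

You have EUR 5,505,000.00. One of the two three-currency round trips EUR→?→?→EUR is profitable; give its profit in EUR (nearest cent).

Profitable loop is EUR → NOK → JPY → EUR:
EUR 5,505,000.00 ÷ 0.0844487 = NOK 65,187,504.37
NOK 65,187,504.37 ÷ 0.101532 = JPY 642,039,006
JPY 642,039,006 × 0.00870303 = EUR 5,587,684.73
Profit = EUR 5,587,684.73 − EUR 5,505,000.00

Profit: EUR 82,684.73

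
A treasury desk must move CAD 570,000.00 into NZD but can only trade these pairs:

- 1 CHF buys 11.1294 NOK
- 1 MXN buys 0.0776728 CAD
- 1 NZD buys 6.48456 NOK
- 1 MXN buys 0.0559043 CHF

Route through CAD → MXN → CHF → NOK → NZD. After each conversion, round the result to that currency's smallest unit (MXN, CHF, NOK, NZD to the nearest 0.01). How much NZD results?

CAD 570,000.00 ÷ 0.0776728 = MXN 7,338,476.27
MXN 7,338,476.27 × 0.0559043 = CHF 410,252.38
CHF 410,252.38 × 11.1294 = NOK 4,565,862.84
NOK 4,565,862.84 ÷ 6.48456 = NZD 704,112.98

NZD 704,112.98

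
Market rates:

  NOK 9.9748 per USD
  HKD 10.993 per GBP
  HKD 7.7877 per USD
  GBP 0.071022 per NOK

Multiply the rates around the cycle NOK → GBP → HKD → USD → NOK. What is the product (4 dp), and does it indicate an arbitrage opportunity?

Around NOK → GBP → HKD → USD → NOK: 1 × 0.071022 × 10.993 ÷ 7.7877 × 9.9748 = 1.000009
Product ≈ 1 (deviation 0.001%, within rounding noise).

1.0000 (no arbitrage)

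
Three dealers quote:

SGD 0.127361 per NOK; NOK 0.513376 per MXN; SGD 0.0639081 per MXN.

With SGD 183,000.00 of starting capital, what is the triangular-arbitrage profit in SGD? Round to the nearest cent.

Profit: SGD 4,226.45

Profitable loop is SGD → MXN → NOK → SGD:
SGD 183,000.00 ÷ 0.0639081 = MXN 2,863,486.79
MXN 2,863,486.79 × 0.513376 = NOK 1,470,045.39
NOK 1,470,045.39 × 0.127361 = SGD 187,226.45
Profit = SGD 187,226.45 − SGD 183,000.00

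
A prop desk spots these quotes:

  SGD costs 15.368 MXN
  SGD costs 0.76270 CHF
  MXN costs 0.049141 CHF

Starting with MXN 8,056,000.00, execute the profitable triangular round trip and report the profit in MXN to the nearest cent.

Profitable loop is MXN → SGD → CHF → MXN:
MXN 8,056,000.00 ÷ 15.368 = SGD 524,206.14
SGD 524,206.14 × 0.76270 = CHF 399,812.02
CHF 399,812.02 ÷ 0.049141 = MXN 8,136,017.28
Profit = MXN 8,136,017.28 − MXN 8,056,000.00

Profit: MXN 80,017.28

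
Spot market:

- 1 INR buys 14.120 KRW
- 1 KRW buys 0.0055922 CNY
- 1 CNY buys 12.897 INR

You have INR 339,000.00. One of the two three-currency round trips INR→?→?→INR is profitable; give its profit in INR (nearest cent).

Profit: INR 6,227.82

Profitable loop is INR → KRW → CNY → INR:
INR 339,000.00 × 14.120 = KRW 4,786,680
KRW 4,786,680 × 0.0055922 = CNY 26,768.07
CNY 26,768.07 × 12.897 = INR 345,227.82
Profit = INR 345,227.82 − INR 339,000.00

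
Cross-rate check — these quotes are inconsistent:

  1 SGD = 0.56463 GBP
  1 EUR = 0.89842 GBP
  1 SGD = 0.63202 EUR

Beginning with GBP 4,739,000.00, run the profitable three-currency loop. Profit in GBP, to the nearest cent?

Profitable loop is GBP → SGD → EUR → GBP:
GBP 4,739,000.00 ÷ 0.56463 = SGD 8,393,106.99
SGD 8,393,106.99 × 0.63202 = EUR 5,304,611.48
EUR 5,304,611.48 × 0.89842 = GBP 4,765,769.05
Profit = GBP 4,765,769.05 − GBP 4,739,000.00

Profit: GBP 26,769.05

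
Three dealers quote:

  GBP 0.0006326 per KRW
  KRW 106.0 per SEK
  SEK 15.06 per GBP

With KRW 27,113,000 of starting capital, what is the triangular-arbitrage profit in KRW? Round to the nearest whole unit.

Profit: KRW 267,262

Profitable loop is KRW → GBP → SEK → KRW:
KRW 27,113,000 × 0.0006326 = GBP 17,151.68
GBP 17,151.68 × 15.06 = SEK 258,304.36
SEK 258,304.36 × 106.0 = KRW 27,380,262
Profit = KRW 27,380,262 − KRW 27,113,000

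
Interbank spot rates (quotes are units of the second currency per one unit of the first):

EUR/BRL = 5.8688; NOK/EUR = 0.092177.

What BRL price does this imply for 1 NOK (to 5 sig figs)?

1 NOK × 0.092177 = 0.092177 EUR
0.092177 EUR × 5.8688 = 0.540968 BRL

NOK/BRL = 0.54097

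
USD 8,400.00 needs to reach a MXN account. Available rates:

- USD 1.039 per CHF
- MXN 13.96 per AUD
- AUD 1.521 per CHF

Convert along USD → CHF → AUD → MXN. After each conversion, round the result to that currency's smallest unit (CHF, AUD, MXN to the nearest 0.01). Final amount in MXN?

MXN 171,663.75

USD 8,400.00 ÷ 1.039 = CHF 8,084.70
CHF 8,084.70 × 1.521 = AUD 12,296.83
AUD 12,296.83 × 13.96 = MXN 171,663.75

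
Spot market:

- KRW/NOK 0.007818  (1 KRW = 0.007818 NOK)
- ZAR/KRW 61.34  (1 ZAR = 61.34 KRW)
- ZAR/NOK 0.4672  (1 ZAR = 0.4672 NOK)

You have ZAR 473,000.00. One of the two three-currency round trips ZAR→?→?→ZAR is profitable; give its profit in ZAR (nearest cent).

Profit: ZAR 12,509.51

Profitable loop is ZAR → KRW → NOK → ZAR:
ZAR 473,000.00 × 61.34 = KRW 29,013,820
KRW 29,013,820 × 0.007818 = NOK 226,830.04
NOK 226,830.04 ÷ 0.4672 = ZAR 485,509.51
Profit = ZAR 485,509.51 − ZAR 473,000.00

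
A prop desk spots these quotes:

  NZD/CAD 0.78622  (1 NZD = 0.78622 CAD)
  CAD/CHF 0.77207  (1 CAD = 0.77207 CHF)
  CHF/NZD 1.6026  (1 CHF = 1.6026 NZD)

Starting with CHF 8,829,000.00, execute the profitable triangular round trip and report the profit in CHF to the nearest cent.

Profit: CHF 246,814.56

Profitable loop is CHF → CAD → NZD → CHF:
CHF 8,829,000.00 ÷ 0.77207 = CAD 11,435,491.60
CAD 11,435,491.60 ÷ 0.78622 = NZD 14,544,900.41
NZD 14,544,900.41 ÷ 1.6026 = CHF 9,075,814.56
Profit = CHF 9,075,814.56 − CHF 8,829,000.00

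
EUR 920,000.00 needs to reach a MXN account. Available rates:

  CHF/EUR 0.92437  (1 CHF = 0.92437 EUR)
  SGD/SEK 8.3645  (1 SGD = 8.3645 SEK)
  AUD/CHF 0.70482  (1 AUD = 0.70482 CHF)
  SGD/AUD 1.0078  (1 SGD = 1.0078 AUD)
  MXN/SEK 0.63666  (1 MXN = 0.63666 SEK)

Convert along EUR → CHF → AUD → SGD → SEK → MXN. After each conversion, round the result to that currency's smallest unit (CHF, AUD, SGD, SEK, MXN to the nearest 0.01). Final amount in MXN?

EUR 920,000.00 ÷ 0.92437 = CHF 995,272.46
CHF 995,272.46 ÷ 0.70482 = AUD 1,412,094.52
AUD 1,412,094.52 ÷ 1.0078 = SGD 1,401,165.43
SGD 1,401,165.43 × 8.3645 = SEK 11,720,048.24
SEK 11,720,048.24 ÷ 0.63666 = MXN 18,408,645.49

MXN 18,408,645.49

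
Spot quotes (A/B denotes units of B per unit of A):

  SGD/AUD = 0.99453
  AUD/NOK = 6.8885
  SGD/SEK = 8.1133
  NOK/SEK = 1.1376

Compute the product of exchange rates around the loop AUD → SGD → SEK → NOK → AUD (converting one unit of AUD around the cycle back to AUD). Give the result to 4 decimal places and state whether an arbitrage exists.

1.0410 (arbitrage exists)

Around AUD → SGD → SEK → NOK → AUD: 1 ÷ 0.99453 × 8.1133 ÷ 1.1376 ÷ 6.8885 = 1.041035
Product > 1; profitable direction is AUD → SGD → SEK → NOK → AUD.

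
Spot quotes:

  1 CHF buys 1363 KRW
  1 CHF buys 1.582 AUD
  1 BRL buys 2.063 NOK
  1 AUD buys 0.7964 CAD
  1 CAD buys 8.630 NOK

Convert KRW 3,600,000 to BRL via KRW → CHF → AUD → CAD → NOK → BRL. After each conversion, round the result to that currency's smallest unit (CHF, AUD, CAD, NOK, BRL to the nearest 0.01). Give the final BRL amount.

KRW 3,600,000 ÷ 1363 = CHF 2,641.23
CHF 2,641.23 × 1.582 = AUD 4,178.43
AUD 4,178.43 × 0.7964 = CAD 3,327.70
CAD 3,327.70 × 8.630 = NOK 28,718.05
NOK 28,718.05 ÷ 2.063 = BRL 13,920.53

BRL 13,920.53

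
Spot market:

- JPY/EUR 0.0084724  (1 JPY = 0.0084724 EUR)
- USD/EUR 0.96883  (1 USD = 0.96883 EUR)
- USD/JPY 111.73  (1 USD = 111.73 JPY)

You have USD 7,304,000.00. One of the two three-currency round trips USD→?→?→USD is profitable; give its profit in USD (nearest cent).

Profit: USD 171,359.66

Profitable loop is USD → EUR → JPY → USD:
USD 7,304,000.00 × 0.96883 = EUR 7,076,334.32
EUR 7,076,334.32 ÷ 0.0084724 = JPY 835,221,935
JPY 835,221,935 ÷ 111.73 = USD 7,475,359.66
Profit = USD 7,475,359.66 − USD 7,304,000.00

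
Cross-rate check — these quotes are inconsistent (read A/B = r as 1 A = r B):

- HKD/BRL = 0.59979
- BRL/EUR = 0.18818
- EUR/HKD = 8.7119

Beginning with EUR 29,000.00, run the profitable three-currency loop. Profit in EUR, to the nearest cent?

Profitable loop is EUR → BRL → HKD → EUR:
EUR 29,000.00 ÷ 0.18818 = BRL 154,107.77
BRL 154,107.77 ÷ 0.59979 = HKD 256,936.21
HKD 256,936.21 ÷ 8.7119 = EUR 29,492.56
Profit = EUR 29,492.56 − EUR 29,000.00

Profit: EUR 492.56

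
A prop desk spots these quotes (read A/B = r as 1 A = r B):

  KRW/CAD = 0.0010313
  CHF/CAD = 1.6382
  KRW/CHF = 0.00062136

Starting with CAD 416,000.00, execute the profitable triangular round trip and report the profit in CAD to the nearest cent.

Profitable loop is CAD → CHF → KRW → CAD:
CAD 416,000.00 ÷ 1.6382 = CHF 253,937.25
CHF 253,937.25 ÷ 0.00062136 = KRW 408,679,748
KRW 408,679,748 × 0.0010313 = CAD 421,471.42
Profit = CAD 421,471.42 − CAD 416,000.00

Profit: CAD 5,471.42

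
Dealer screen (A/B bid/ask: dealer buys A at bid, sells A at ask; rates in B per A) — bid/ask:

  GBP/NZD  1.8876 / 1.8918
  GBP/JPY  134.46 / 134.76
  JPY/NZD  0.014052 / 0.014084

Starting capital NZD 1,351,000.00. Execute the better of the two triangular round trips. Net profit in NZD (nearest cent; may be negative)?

Best loop NZD → GBP → JPY → NZD:
NZD 1,351,000.00 ÷ 1.8918 (buy GBP at ask) = GBP 714,134.69
GBP 714,134.69 × 134.46 (sell GBP at bid) = JPY 96,022,550
JPY 96,022,550 × 0.014052 (sell JPY at bid) = NZD 1,349,308.87

Net result: NZD -1,691.13 (no profitable arbitrage after spreads)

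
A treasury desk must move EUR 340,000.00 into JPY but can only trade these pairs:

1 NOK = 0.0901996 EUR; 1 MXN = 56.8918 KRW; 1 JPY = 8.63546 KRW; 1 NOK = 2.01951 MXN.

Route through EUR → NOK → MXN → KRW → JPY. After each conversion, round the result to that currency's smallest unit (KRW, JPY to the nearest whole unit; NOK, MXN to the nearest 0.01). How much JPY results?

JPY 50,151,567

EUR 340,000.00 ÷ 0.0901996 = NOK 3,769,418.05
NOK 3,769,418.05 × 2.01951 = MXN 7,612,377.45
MXN 7,612,377.45 × 56.8918 = KRW 433,081,855
KRW 433,081,855 ÷ 8.63546 = JPY 50,151,567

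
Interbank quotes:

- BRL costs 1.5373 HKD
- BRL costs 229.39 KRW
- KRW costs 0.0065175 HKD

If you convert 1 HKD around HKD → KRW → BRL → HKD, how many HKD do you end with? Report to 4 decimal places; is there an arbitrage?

1.0283 (arbitrage exists)

Around HKD → KRW → BRL → HKD: 1 ÷ 0.0065175 ÷ 229.39 × 1.5373 = 1.028260
Product > 1; profitable direction is HKD → KRW → BRL → HKD.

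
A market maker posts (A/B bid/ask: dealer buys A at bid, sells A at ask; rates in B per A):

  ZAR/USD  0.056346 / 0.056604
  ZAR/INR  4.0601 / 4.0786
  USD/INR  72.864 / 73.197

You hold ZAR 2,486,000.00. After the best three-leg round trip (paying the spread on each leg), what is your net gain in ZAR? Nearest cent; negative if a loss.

Best loop ZAR → USD → INR → ZAR:
ZAR 2,486,000.00 × 0.056346 (sell ZAR at bid) = USD 140,076.16
USD 140,076.16 × 72.864 (sell USD at bid) = INR 10,206,509.03
INR 10,206,509.03 ÷ 4.0786 (buy ZAR at ask) = ZAR 2,502,454.04

Net profit: ZAR 16,454.04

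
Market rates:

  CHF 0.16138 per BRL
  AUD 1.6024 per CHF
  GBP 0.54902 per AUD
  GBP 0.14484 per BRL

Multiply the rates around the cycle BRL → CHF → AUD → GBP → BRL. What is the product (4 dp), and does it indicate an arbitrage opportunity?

Around BRL → CHF → AUD → GBP → BRL: 1 × 0.16138 × 1.6024 × 0.54902 ÷ 0.14484 = 0.980213
Product < 1; profitable direction is BRL → GBP → AUD → CHF → BRL.

0.9802 (arbitrage exists)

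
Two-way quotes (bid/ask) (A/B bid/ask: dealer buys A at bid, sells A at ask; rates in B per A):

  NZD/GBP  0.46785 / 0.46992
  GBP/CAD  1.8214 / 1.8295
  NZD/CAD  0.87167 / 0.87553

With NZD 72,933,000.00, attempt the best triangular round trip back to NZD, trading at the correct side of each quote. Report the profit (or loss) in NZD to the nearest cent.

Net profit: NZD 1,013,876.52

Best loop NZD → CAD → GBP → NZD:
NZD 72,933,000.00 × 0.87167 (sell NZD at bid) = CAD 63,573,508.11
CAD 63,573,508.11 ÷ 1.8295 (buy GBP at ask) = GBP 34,749,116.21
GBP 34,749,116.21 ÷ 0.46992 (buy NZD at ask) = NZD 73,946,876.52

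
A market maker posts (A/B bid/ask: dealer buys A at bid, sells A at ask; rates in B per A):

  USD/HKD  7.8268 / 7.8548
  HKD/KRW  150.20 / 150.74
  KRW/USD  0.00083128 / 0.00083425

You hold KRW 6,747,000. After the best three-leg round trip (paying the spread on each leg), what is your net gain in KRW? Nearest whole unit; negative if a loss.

Best loop KRW → HKD → USD → KRW:
KRW 6,747,000 ÷ 150.74 (buy HKD at ask) = HKD 44,759.19
HKD 44,759.19 ÷ 7.8548 (buy USD at ask) = USD 5,698.32
USD 5,698.32 ÷ 0.00083425 (buy KRW at ask) = KRW 6,830,474

Net profit: KRW 83,474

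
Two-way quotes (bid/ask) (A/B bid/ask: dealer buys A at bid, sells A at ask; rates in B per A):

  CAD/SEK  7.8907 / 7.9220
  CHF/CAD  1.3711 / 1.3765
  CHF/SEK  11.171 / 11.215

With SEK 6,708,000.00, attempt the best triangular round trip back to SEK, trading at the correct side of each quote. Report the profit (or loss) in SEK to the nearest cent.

Net profit: SEK 163,856.03

Best loop SEK → CAD → CHF → SEK:
SEK 6,708,000.00 ÷ 7.9220 (buy CAD at ask) = CAD 846,755.87
CAD 846,755.87 ÷ 1.3765 (buy CHF at ask) = CHF 615,151.38
CHF 615,151.38 × 11.171 (sell CHF at bid) = SEK 6,871,856.03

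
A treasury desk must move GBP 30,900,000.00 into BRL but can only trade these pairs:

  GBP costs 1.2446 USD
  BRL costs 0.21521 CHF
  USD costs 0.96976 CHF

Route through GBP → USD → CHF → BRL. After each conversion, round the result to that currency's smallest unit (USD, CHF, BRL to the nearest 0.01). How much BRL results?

GBP 30,900,000.00 × 1.2446 = USD 38,458,140.00
USD 38,458,140.00 × 0.96976 = CHF 37,295,165.85
CHF 37,295,165.85 ÷ 0.21521 = BRL 173,296,621.21

BRL 173,296,621.21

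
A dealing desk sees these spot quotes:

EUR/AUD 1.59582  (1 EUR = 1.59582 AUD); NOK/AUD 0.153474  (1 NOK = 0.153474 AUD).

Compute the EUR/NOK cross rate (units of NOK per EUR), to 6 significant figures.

EUR/NOK = 10.3980

1 EUR × 1.59582 = 1.59582 AUD
1.59582 AUD ÷ 0.153474 = 10.398 NOK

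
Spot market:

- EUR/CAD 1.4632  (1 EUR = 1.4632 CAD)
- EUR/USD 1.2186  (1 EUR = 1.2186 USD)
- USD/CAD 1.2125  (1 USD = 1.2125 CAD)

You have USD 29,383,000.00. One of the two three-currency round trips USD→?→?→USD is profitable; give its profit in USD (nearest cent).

Profit: USD 288,217.27

Profitable loop is USD → CAD → EUR → USD:
USD 29,383,000.00 × 1.2125 = CAD 35,626,887.50
CAD 35,626,887.50 ÷ 1.4632 = EUR 24,348,610.92
EUR 24,348,610.92 × 1.2186 = USD 29,671,217.27
Profit = USD 29,671,217.27 − USD 29,383,000.00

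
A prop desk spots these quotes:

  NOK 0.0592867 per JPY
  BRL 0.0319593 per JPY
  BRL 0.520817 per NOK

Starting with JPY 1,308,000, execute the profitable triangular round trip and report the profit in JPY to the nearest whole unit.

Profitable loop is JPY → BRL → NOK → JPY:
JPY 1,308,000 × 0.0319593 = BRL 41,802.76
BRL 41,802.76 ÷ 0.520817 = NOK 80,263.82
NOK 80,263.82 ÷ 0.0592867 = JPY 1,353,825
Profit = JPY 1,353,825 − JPY 1,308,000

Profit: JPY 45,825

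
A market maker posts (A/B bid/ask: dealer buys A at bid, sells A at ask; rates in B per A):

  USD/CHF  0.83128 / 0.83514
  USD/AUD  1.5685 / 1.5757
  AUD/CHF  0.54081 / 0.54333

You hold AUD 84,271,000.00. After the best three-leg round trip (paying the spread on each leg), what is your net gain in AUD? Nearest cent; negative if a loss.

Net profit: AUD 1,323,941.36

Best loop AUD → CHF → USD → AUD:
AUD 84,271,000.00 × 0.54081 (sell AUD at bid) = CHF 45,574,599.51
CHF 45,574,599.51 ÷ 0.83514 (buy USD at ask) = USD 54,571,209.03
USD 54,571,209.03 × 1.5685 (sell USD at bid) = AUD 85,594,941.36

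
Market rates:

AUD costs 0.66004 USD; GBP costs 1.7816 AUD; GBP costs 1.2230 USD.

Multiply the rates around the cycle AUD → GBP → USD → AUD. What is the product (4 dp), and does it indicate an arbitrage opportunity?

Around AUD → GBP → USD → AUD: 1 ÷ 1.7816 × 1.2230 ÷ 0.66004 = 1.040030
Product > 1; profitable direction is AUD → GBP → USD → AUD.

1.0400 (arbitrage exists)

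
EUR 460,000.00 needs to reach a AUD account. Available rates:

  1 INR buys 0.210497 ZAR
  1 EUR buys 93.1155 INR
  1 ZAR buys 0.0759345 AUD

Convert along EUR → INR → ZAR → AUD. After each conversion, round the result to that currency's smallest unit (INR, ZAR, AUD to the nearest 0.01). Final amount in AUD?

EUR 460,000.00 × 93.1155 = INR 42,833,130.00
INR 42,833,130.00 × 0.210497 = ZAR 9,016,245.37
ZAR 9,016,245.37 × 0.0759345 = AUD 684,644.08

AUD 684,644.08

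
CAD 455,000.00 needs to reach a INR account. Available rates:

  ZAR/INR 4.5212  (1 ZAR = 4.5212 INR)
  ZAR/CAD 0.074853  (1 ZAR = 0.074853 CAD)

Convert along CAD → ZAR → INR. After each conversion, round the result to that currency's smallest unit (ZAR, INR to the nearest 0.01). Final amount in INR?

INR 27,482,478.97

CAD 455,000.00 ÷ 0.074853 = ZAR 6,078,580.68
ZAR 6,078,580.68 × 4.5212 = INR 27,482,478.97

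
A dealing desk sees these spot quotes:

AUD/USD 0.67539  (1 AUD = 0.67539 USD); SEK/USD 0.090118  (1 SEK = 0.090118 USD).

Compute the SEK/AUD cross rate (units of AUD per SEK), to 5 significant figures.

SEK/AUD = 0.13343

1 SEK × 0.090118 = 0.090118 USD
0.090118 USD ÷ 0.67539 = 0.133431 AUD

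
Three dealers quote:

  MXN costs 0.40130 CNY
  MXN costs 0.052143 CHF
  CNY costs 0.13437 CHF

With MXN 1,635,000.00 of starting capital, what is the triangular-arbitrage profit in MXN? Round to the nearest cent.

Profit: MXN 55,803.82

Profitable loop is MXN → CNY → CHF → MXN:
MXN 1,635,000.00 × 0.40130 = CNY 656,125.50
CNY 656,125.50 × 0.13437 = CHF 88,163.58
CHF 88,163.58 ÷ 0.052143 = MXN 1,690,803.82
Profit = MXN 1,690,803.82 − MXN 1,635,000.00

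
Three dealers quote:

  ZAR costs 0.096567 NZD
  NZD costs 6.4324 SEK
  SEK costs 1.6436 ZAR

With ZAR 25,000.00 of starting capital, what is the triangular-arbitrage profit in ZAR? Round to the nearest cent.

Profit: ZAR 523.36

Profitable loop is ZAR → NZD → SEK → ZAR:
ZAR 25,000.00 × 0.096567 = NZD 2,414.18
NZD 2,414.18 × 6.4324 = SEK 15,528.94
SEK 15,528.94 × 1.6436 = ZAR 25,523.36
Profit = ZAR 25,523.36 − ZAR 25,000.00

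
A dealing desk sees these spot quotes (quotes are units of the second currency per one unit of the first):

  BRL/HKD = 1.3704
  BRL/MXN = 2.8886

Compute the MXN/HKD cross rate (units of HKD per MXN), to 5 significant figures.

1 MXN ÷ 2.8886 = 0.346188 BRL
0.346188 BRL × 1.3704 = 0.474417 HKD

MXN/HKD = 0.47442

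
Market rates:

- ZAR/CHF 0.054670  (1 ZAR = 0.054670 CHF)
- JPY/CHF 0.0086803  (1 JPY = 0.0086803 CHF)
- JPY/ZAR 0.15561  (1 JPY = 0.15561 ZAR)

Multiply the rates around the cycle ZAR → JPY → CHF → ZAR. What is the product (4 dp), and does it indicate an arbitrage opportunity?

1.0203 (arbitrage exists)

Around ZAR → JPY → CHF → ZAR: 1 ÷ 0.15561 × 0.0086803 ÷ 0.054670 = 1.020348
Product > 1; profitable direction is ZAR → JPY → CHF → ZAR.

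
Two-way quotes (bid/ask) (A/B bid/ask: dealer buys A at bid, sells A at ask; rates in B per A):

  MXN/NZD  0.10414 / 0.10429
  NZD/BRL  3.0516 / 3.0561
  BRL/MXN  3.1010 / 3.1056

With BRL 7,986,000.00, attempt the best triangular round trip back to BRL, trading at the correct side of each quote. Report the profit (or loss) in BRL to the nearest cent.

Net profit: BRL 82,142.49

Best loop BRL → NZD → MXN → BRL:
BRL 7,986,000.00 ÷ 3.0561 (buy NZD at ask) = NZD 2,613,134.39
NZD 2,613,134.39 ÷ 0.10429 (buy MXN at ask) = MXN 25,056,423.31
MXN 25,056,423.31 ÷ 3.1056 (buy BRL at ask) = BRL 8,068,142.49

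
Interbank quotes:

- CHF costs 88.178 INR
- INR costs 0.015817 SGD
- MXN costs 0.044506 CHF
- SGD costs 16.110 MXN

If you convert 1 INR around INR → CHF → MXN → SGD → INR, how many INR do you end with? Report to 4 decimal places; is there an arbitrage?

1.0000 (no arbitrage)

Around INR → CHF → MXN → SGD → INR: 1 ÷ 88.178 ÷ 0.044506 ÷ 16.110 ÷ 0.015817 = 1.000004
Product ≈ 1 (deviation 0.000%, within rounding noise).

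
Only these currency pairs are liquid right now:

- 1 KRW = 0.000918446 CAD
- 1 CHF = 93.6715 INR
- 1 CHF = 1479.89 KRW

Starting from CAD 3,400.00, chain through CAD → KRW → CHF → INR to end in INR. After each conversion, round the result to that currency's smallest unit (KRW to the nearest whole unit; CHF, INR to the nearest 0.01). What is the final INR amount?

INR 234,316.45

CAD 3,400.00 ÷ 0.000918446 = KRW 3,701,905
KRW 3,701,905 ÷ 1479.89 = CHF 2,501.47
CHF 2,501.47 × 93.6715 = INR 234,316.45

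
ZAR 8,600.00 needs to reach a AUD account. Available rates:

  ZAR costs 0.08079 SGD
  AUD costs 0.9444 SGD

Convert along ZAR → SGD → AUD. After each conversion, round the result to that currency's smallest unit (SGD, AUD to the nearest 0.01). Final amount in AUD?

ZAR 8,600.00 × 0.08079 = SGD 694.79
SGD 694.79 ÷ 0.9444 = AUD 735.69

AUD 735.69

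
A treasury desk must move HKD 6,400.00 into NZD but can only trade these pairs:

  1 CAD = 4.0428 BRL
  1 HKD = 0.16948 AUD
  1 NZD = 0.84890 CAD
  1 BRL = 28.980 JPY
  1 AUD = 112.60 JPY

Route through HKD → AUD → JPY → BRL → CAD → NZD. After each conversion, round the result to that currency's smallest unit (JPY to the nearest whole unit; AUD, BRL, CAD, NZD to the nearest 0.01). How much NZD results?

NZD 1,228.00

HKD 6,400.00 × 0.16948 = AUD 1,084.67
AUD 1,084.67 × 112.60 = JPY 122,134
JPY 122,134 ÷ 28.980 = BRL 4,214.42
BRL 4,214.42 ÷ 4.0428 = CAD 1,042.45
CAD 1,042.45 ÷ 0.84890 = NZD 1,228.00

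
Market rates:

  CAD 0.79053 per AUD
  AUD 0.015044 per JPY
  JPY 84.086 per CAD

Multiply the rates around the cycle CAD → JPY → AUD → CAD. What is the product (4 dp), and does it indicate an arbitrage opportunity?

Around CAD → JPY → AUD → CAD: 1 × 84.086 × 0.015044 × 0.79053 = 1.000012
Product ≈ 1 (deviation 0.001%, within rounding noise).

1.0000 (no arbitrage)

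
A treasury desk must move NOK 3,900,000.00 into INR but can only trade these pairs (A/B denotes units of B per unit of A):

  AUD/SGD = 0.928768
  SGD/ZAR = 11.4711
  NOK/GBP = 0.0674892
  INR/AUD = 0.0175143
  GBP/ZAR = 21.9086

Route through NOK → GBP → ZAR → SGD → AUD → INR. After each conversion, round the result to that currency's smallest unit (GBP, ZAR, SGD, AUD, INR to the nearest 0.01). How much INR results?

INR 30,903,553.10

NOK 3,900,000.00 × 0.0674892 = GBP 263,207.88
GBP 263,207.88 × 21.9086 = ZAR 5,766,516.16
ZAR 5,766,516.16 ÷ 11.4711 = SGD 502,699.49
SGD 502,699.49 ÷ 0.928768 = AUD 541,254.10
AUD 541,254.10 ÷ 0.0175143 = INR 30,903,553.10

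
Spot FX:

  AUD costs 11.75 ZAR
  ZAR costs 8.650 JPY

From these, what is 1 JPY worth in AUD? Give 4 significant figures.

1 JPY ÷ 8.650 = 0.115607 ZAR
0.115607 ZAR ÷ 11.75 = 0.00983889 AUD

JPY/AUD = 0.009839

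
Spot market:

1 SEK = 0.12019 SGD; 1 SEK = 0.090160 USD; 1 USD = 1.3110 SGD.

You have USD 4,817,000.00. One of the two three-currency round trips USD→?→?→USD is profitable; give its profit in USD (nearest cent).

Profit: USD 81,108.34

Profitable loop is USD → SEK → SGD → USD:
USD 4,817,000.00 ÷ 0.090160 = SEK 53,427,240.46
SEK 53,427,240.46 × 0.12019 = SGD 6,421,420.03
SGD 6,421,420.03 ÷ 1.3110 = USD 4,898,108.34
Profit = USD 4,898,108.34 − USD 4,817,000.00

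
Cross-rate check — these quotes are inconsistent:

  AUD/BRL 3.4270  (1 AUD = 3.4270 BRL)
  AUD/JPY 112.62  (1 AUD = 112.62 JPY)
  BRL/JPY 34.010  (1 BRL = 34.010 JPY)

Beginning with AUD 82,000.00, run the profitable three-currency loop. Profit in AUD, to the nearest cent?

Profitable loop is AUD → BRL → JPY → AUD:
AUD 82,000.00 × 3.4270 = BRL 281,014.00
BRL 281,014.00 × 34.010 = JPY 9,557,286
JPY 9,557,286 ÷ 112.62 = AUD 84,863.13
Profit = AUD 84,863.13 − AUD 82,000.00

Profit: AUD 2,863.13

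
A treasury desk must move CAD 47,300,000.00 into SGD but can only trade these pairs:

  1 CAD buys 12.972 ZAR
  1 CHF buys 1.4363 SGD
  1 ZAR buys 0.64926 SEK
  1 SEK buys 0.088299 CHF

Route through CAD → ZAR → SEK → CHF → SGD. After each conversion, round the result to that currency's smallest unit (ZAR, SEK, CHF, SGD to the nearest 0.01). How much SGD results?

SGD 50,522,830.53

CAD 47,300,000.00 × 12.972 = ZAR 613,575,600.00
ZAR 613,575,600.00 × 0.64926 = SEK 398,370,094.06
SEK 398,370,094.06 × 0.088299 = CHF 35,175,680.94
CHF 35,175,680.94 × 1.4363 = SGD 50,522,830.53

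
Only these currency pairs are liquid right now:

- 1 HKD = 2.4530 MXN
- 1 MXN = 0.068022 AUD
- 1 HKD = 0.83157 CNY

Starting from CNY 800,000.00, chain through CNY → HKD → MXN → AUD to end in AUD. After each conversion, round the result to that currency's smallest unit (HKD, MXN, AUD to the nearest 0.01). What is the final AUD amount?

CNY 800,000.00 ÷ 0.83157 = HKD 962,035.67
HKD 962,035.67 × 2.4530 = MXN 2,359,873.50
MXN 2,359,873.50 × 0.068022 = AUD 160,523.32

AUD 160,523.32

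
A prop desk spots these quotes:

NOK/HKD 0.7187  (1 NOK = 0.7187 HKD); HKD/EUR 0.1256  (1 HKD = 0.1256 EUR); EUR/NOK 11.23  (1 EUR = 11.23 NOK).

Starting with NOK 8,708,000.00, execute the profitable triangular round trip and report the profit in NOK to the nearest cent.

Profitable loop is NOK → HKD → EUR → NOK:
NOK 8,708,000.00 × 0.7187 = HKD 6,258,439.60
HKD 6,258,439.60 × 0.1256 = EUR 786,060.01
EUR 786,060.01 × 11.23 = NOK 8,827,453.95
Profit = NOK 8,827,453.95 − NOK 8,708,000.00

Profit: NOK 119,453.95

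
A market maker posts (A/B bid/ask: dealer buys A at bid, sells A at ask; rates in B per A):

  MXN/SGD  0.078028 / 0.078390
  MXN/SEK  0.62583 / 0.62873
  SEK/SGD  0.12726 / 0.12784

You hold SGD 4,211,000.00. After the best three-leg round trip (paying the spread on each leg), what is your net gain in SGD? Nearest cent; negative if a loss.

Net profit: SGD 67,316.15

Best loop SGD → MXN → SEK → SGD:
SGD 4,211,000.00 ÷ 0.078390 (buy MXN at ask) = MXN 53,718,586.55
MXN 53,718,586.55 × 0.62583 (sell MXN at bid) = SEK 33,618,703.02
SEK 33,618,703.02 × 0.12726 (sell SEK at bid) = SGD 4,278,316.15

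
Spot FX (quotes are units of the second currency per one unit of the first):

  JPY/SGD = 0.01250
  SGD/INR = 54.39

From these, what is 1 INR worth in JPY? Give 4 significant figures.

INR/JPY = 1.471

1 INR ÷ 54.39 = 0.0183857 SGD
0.0183857 SGD ÷ 0.01250 = 1.47086 JPY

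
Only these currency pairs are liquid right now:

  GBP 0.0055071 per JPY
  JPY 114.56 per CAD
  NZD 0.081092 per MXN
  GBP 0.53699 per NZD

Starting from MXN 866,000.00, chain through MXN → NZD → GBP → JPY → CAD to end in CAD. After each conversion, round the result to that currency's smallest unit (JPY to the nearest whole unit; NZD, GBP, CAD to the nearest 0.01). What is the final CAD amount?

MXN 866,000.00 × 0.081092 = NZD 70,225.67
NZD 70,225.67 × 0.53699 = GBP 37,710.48
GBP 37,710.48 ÷ 0.0055071 = JPY 6,847,611
JPY 6,847,611 ÷ 114.56 = CAD 59,773.14

CAD 59,773.14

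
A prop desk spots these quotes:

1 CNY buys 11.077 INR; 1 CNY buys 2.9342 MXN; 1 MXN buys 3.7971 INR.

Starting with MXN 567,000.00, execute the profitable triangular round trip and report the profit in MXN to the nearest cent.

Profitable loop is MXN → INR → CNY → MXN:
MXN 567,000.00 × 3.7971 = INR 2,152,955.70
INR 2,152,955.70 ÷ 11.077 = CNY 194,362.71
CNY 194,362.71 × 2.9342 = MXN 570,299.05
Profit = MXN 570,299.05 − MXN 567,000.00

Profit: MXN 3,299.05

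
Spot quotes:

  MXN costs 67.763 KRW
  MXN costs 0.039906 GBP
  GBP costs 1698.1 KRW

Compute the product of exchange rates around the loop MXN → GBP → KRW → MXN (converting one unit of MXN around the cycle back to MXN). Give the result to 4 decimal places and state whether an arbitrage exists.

1.0000 (no arbitrage)

Around MXN → GBP → KRW → MXN: 1 × 0.039906 × 1698.1 ÷ 67.763 = 1.000020
Product ≈ 1 (deviation 0.002%, within rounding noise).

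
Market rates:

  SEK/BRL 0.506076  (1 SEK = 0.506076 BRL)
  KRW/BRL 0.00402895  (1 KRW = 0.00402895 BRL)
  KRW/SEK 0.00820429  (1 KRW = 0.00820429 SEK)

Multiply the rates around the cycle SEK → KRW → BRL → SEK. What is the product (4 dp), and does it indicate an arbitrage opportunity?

Around SEK → KRW → BRL → SEK: 1 ÷ 0.00820429 × 0.00402895 ÷ 0.506076 = 0.970365
Product < 1; profitable direction is SEK → BRL → KRW → SEK.

0.9704 (arbitrage exists)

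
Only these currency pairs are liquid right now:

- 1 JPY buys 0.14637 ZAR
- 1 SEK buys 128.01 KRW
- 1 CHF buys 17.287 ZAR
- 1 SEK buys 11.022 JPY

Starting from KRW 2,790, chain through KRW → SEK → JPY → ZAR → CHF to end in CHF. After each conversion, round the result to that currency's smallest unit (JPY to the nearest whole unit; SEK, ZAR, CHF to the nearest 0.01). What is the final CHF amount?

CHF 2.03

KRW 2,790 ÷ 128.01 = SEK 21.80
SEK 21.80 × 11.022 = JPY 240
JPY 240 × 0.14637 = ZAR 35.13
ZAR 35.13 ÷ 17.287 = CHF 2.03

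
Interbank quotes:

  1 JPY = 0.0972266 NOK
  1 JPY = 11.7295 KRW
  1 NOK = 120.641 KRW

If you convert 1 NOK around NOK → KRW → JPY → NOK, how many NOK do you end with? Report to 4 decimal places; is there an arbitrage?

1.0000 (no arbitrage)

Around NOK → KRW → JPY → NOK: 1 × 120.641 ÷ 11.7295 × 0.0972266 = 1.000001
Product ≈ 1 (deviation 0.000%, within rounding noise).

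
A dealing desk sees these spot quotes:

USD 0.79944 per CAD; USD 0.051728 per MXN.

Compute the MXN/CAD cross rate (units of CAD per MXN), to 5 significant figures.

MXN/CAD = 0.064705

1 MXN × 0.051728 = 0.051728 USD
0.051728 USD ÷ 0.79944 = 0.0647053 CAD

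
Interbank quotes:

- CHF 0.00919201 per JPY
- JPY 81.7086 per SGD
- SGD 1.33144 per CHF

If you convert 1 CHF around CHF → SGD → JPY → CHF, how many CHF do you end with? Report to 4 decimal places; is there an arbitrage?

1.0000 (no arbitrage)

Around CHF → SGD → JPY → CHF: 1 × 1.33144 × 81.7086 × 0.00919201 = 1.000000
Product ≈ 1 (deviation 0.000%, within rounding noise).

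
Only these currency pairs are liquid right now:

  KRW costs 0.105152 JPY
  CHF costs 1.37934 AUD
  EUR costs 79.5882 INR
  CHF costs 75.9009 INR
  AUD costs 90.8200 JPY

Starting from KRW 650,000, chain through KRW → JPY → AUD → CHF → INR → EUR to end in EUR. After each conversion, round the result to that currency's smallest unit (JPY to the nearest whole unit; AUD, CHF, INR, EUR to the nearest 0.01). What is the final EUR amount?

KRW 650,000 × 0.105152 = JPY 68,349
JPY 68,349 ÷ 90.8200 = AUD 752.58
AUD 752.58 ÷ 1.37934 = CHF 545.61
CHF 545.61 × 75.9009 = INR 41,412.29
INR 41,412.29 ÷ 79.5882 = EUR 520.33

EUR 520.33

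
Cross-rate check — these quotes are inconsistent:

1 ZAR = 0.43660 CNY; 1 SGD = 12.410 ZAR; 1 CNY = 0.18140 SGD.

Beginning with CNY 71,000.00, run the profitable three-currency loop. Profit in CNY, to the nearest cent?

Profitable loop is CNY → ZAR → SGD → CNY:
CNY 71,000.00 ÷ 0.43660 = ZAR 162,620.25
ZAR 162,620.25 ÷ 12.410 = SGD 13,103.97
SGD 13,103.97 ÷ 0.18140 = CNY 72,237.97
Profit = CNY 72,237.97 − CNY 71,000.00

Profit: CNY 1,237.97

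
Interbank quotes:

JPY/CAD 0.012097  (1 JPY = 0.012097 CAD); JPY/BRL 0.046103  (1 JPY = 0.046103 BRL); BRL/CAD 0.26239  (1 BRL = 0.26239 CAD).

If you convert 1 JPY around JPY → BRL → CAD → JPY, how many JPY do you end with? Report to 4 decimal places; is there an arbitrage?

1.0000 (no arbitrage)

Around JPY → BRL → CAD → JPY: 1 × 0.046103 × 0.26239 ÷ 0.012097 = 0.999997
Product ≈ 1 (deviation 0.000%, within rounding noise).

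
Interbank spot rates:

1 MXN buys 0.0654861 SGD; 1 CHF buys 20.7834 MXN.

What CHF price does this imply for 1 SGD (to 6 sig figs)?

SGD/CHF = 0.734741

1 SGD ÷ 0.0654861 = 15.2704 MXN
15.2704 MXN ÷ 20.7834 = 0.734741 CHF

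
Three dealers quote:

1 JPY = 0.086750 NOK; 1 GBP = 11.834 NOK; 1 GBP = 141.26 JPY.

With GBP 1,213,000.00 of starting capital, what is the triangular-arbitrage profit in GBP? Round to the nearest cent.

Profitable loop is GBP → JPY → NOK → GBP:
GBP 1,213,000.00 × 141.26 = JPY 171,348,380
JPY 171,348,380 × 0.086750 = NOK 14,864,471.96
NOK 14,864,471.96 ÷ 11.834 = GBP 1,256,081.80
Profit = GBP 1,256,081.80 − GBP 1,213,000.00

Profit: GBP 43,081.80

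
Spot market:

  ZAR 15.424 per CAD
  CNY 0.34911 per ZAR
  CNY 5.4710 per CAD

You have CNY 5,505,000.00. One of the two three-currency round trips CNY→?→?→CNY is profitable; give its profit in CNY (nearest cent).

Profit: CNY 88,256.45

Profitable loop is CNY → ZAR → CAD → CNY:
CNY 5,505,000.00 ÷ 0.34911 = ZAR 15,768,668.90
ZAR 15,768,668.90 ÷ 15.424 = CAD 1,022,346.27
CAD 1,022,346.27 × 5.4710 = CNY 5,593,256.45
Profit = CNY 5,593,256.45 − CNY 5,505,000.00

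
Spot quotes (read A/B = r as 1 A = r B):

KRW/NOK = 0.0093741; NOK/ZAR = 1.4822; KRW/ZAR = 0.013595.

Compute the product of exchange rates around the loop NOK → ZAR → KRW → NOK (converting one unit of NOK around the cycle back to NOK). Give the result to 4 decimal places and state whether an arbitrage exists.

1.0220 (arbitrage exists)

Around NOK → ZAR → KRW → NOK: 1 × 1.4822 ÷ 0.013595 × 0.0093741 = 1.022015
Product > 1; profitable direction is NOK → ZAR → KRW → NOK.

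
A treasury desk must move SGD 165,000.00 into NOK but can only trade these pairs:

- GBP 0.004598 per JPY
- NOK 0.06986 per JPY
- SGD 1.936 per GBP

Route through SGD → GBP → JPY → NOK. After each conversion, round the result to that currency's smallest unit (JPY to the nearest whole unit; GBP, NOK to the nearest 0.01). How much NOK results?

SGD 165,000.00 ÷ 1.936 = GBP 85,227.27
GBP 85,227.27 ÷ 0.004598 = JPY 18,535,726
JPY 18,535,726 × 0.06986 = NOK 1,294,905.82

NOK 1,294,905.82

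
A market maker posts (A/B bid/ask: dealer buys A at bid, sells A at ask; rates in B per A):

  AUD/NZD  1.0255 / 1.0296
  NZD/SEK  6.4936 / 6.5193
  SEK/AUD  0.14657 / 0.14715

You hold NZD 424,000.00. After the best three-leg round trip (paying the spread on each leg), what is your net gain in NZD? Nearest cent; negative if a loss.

Net profit: NZD 5,275.49

Best loop NZD → AUD → SEK → NZD:
NZD 424,000.00 ÷ 1.0296 (buy AUD at ask) = AUD 411,810.41
AUD 411,810.41 ÷ 0.14715 (buy SEK at ask) = SEK 2,798,575.68
SEK 2,798,575.68 ÷ 6.5193 (buy NZD at ask) = NZD 429,275.49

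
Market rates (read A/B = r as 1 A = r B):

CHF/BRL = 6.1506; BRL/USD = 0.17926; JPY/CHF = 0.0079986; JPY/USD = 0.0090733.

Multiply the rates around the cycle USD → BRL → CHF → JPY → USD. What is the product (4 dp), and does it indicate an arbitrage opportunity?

1.0288 (arbitrage exists)

Around USD → BRL → CHF → JPY → USD: 1 ÷ 0.17926 ÷ 6.1506 ÷ 0.0079986 × 0.0090733 = 1.028846
Product > 1; profitable direction is USD → BRL → CHF → JPY → USD.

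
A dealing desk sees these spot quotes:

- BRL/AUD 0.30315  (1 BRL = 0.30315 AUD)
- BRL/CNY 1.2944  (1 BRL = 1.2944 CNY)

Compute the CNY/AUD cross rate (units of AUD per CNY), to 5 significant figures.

1 CNY ÷ 1.2944 = 0.772559 BRL
0.772559 BRL × 0.30315 = 0.234201 AUD

CNY/AUD = 0.23420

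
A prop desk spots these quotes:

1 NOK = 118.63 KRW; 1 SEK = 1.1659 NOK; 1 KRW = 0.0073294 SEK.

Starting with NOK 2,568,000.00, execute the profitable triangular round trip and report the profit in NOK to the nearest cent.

Profit: NOK 35,270.37

Profitable loop is NOK → KRW → SEK → NOK:
NOK 2,568,000.00 × 118.63 = KRW 304,641,840
KRW 304,641,840 × 0.0073294 = SEK 2,232,841.90
SEK 2,232,841.90 × 1.1659 = NOK 2,603,270.37
Profit = NOK 2,603,270.37 − NOK 2,568,000.00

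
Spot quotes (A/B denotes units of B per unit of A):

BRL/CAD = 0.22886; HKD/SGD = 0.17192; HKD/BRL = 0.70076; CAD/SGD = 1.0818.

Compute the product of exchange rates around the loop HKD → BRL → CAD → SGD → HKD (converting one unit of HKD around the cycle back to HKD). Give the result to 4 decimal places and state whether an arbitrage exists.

Around HKD → BRL → CAD → SGD → HKD: 1 × 0.70076 × 0.22886 × 1.0818 ÷ 0.17192 = 1.009159
Product > 1; profitable direction is HKD → BRL → CAD → SGD → HKD.

1.0092 (arbitrage exists)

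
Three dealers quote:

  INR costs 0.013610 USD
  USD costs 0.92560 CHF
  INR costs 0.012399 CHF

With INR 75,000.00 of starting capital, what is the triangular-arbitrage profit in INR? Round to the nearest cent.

Profit: INR 1,200.19

Profitable loop is INR → USD → CHF → INR:
INR 75,000.00 × 0.013610 = USD 1,020.75
USD 1,020.75 × 0.92560 = CHF 944.81
CHF 944.81 ÷ 0.012399 = INR 76,200.19
Profit = INR 76,200.19 − INR 75,000.00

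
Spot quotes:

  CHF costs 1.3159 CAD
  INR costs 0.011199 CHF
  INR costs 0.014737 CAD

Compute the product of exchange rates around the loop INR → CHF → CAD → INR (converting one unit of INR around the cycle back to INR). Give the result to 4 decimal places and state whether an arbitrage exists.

Around INR → CHF → CAD → INR: 1 × 0.011199 × 1.3159 ÷ 0.014737 = 0.999984
Product ≈ 1 (deviation 0.002%, within rounding noise).

1.0000 (no arbitrage)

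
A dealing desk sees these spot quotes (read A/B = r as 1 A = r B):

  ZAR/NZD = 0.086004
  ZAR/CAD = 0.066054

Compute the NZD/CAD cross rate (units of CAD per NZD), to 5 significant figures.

1 NZD ÷ 0.086004 = 11.6274 ZAR
11.6274 ZAR × 0.066054 = 0.768034 CAD

NZD/CAD = 0.76803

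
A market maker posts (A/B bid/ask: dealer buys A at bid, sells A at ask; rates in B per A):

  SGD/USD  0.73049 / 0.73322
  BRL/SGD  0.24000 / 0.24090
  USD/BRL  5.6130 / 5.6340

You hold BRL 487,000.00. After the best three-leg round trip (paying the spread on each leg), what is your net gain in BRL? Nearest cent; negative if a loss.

Best loop BRL → USD → SGD → BRL:
BRL 487,000.00 ÷ 5.6340 (buy USD at ask) = USD 86,439.47
USD 86,439.47 ÷ 0.73322 (buy SGD at ask) = SGD 117,890.23
SGD 117,890.23 ÷ 0.24090 (buy BRL at ask) = BRL 489,374.14

Net profit: BRL 2,374.14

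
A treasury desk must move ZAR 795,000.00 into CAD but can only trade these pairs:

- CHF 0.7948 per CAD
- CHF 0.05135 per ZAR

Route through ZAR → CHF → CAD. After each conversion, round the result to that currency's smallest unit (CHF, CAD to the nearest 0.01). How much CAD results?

ZAR 795,000.00 × 0.05135 = CHF 40,823.25
CHF 40,823.25 ÷ 0.7948 = CAD 51,362.92

CAD 51,362.92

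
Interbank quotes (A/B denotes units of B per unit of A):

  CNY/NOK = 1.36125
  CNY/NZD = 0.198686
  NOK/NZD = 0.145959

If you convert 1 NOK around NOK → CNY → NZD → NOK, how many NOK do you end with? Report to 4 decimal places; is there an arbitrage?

1.0000 (no arbitrage)

Around NOK → CNY → NZD → NOK: 1 ÷ 1.36125 × 0.198686 ÷ 0.145959 = 0.999997
Product ≈ 1 (deviation 0.000%, within rounding noise).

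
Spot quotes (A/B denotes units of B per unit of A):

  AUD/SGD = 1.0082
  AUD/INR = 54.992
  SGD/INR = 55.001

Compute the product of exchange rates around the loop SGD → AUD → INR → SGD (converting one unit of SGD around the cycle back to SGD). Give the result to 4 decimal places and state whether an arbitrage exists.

0.9917 (arbitrage exists)

Around SGD → AUD → INR → SGD: 1 ÷ 1.0082 × 54.992 ÷ 55.001 = 0.991704
Product < 1; profitable direction is SGD → INR → AUD → SGD.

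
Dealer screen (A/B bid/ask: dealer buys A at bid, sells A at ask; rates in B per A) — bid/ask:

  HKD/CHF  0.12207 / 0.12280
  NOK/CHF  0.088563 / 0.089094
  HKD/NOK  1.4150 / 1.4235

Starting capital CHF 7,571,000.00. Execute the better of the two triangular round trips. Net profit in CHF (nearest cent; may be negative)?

Best loop CHF → HKD → NOK → CHF:
CHF 7,571,000.00 ÷ 0.12280 (buy HKD at ask) = HKD 61,653,094.46
HKD 61,653,094.46 × 1.4150 (sell HKD at bid) = NOK 87,239,128.66
NOK 87,239,128.66 × 0.088563 (sell NOK at bid) = CHF 7,726,158.95

Net profit: CHF 155,158.95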